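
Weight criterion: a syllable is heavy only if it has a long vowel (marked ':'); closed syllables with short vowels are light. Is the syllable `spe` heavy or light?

light

`spe`: short vowel, open (no coda). Short vowel → light.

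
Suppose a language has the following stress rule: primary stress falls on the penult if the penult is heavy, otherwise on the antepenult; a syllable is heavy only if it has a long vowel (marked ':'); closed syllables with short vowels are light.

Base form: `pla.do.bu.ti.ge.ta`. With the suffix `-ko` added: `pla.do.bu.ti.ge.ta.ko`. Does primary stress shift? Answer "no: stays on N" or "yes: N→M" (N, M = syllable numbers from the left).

yes: 4→5

Base `pla.do.bu.ti.ge.ta` (6 syllables):
  Weights: 4 ti L, 5 ge L, 6 ta L.
  The penult (syllable 5, ge) is light, so stress falls on the antepenult (syllable 4, ti).
  → primary stress on syllable 4.
Suffixed `pla.do.bu.ti.ge.ta.ko` (7 syllables):
  Weights: 5 ge L, 6 ta L, 7 ko L.
  The penult (syllable 6, ta) is light, so stress falls on the antepenult (syllable 5, ge).
  → primary stress on syllable 5.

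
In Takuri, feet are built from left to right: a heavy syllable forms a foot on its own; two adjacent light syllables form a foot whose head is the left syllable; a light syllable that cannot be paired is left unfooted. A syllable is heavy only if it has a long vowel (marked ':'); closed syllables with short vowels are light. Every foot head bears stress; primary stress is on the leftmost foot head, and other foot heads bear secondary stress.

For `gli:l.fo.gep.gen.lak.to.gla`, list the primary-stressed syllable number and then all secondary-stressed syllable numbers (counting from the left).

Weights: 1 gli:l H, 2 fo L, 3 gep L, 4 gen L, 5 lak L, 6 to L, 7 gla L.
Parse left to right (heavy = foot alone; LL = one foot; stranded L unfooted): (ˈgli:l) (ˈfo.gep) (ˈgen.lak) (ˈto.gla).
Foot heads: 1, 2, 4, 6.
Primary stress on the leftmost head = syllable 1.
Secondary stress on 2, 4, 6: ˈgli:l.ˌfo.gep.ˌgen.lak.ˌto.gla.

primary 1, secondary 2, 4, 6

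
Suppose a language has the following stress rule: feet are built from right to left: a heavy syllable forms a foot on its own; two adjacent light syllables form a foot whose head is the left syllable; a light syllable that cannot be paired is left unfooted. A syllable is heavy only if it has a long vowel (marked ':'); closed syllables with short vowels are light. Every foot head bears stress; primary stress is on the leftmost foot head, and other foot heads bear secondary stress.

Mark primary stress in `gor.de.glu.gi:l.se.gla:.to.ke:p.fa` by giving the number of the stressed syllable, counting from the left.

2

Weights: 1 gor L, 2 de L, 3 glu L, 4 gi:l H, 5 se L, 6 gla: H, 7 to L, 8 ke:p H, 9 fa L.
Parse right to left (heavy = foot alone; LL = one foot; stranded L unfooted): gor (ˈde.glu) (ˈgi:l) se (ˈgla:) to (ˈke:p) fa.
Foot heads: 2, 4, 6, 8.
Primary stress on the leftmost head = syllable 2.
Primary stress: syllable 2 → gor.ˈde.glu.gi:l.se.gla:.to.ke:p.fa.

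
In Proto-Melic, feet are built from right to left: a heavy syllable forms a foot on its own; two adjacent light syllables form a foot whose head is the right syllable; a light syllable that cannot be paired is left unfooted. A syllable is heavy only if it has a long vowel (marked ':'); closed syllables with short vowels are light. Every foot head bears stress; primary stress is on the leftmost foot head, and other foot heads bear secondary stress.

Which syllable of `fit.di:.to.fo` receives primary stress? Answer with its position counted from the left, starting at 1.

2

Weights: 1 fit L, 2 di: H, 3 to L, 4 fo L.
Parse right to left (heavy = foot alone; LL = one foot; stranded L unfooted): fit (ˈdi:) (to.ˈfo).
Foot heads: 2, 4.
Primary stress on the leftmost head = syllable 2.
Primary stress: syllable 2 → fit.ˈdi:.to.fo.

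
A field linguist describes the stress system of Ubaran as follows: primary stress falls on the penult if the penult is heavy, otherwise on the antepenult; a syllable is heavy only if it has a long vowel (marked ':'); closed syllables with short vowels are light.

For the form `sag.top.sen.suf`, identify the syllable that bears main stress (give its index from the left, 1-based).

Weights: 2 top L, 3 sen L, 4 suf L.
The penult (syllable 3, sen) is light, so stress falls on the antepenult (syllable 2, top).
Primary stress: syllable 2 → sag.ˈtop.sen.suf.

2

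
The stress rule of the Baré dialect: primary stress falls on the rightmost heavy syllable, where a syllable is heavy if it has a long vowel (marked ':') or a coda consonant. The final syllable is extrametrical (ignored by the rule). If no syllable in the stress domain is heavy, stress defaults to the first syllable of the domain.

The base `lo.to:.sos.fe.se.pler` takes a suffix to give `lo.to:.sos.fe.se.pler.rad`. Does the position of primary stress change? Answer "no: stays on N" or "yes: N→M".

Base `lo.to:.sos.fe.se.pler` (6 syllables):
  The final syllable (6, pler) is extrametrical; the stress domain is syllables 1–5.
  Weights: 1 lo L, 2 to: H, 3 sos H, 4 fe L, 5 se L.
  Heavy syllables in the domain: 2, 3. The rightmost is syllable 3 (sos).
  → primary stress on syllable 3.
Suffixed `lo.to:.sos.fe.se.pler.rad` (7 syllables):
  The final syllable (7, rad) is extrametrical; the stress domain is syllables 1–6.
  Weights: 1 lo L, 2 to: H, 3 sos H, 4 fe L, 5 se L, 6 pler H.
  Heavy syllables in the domain: 2, 3, 6. The rightmost is syllable 6 (pler).
  → primary stress on syllable 6.

yes: 3→6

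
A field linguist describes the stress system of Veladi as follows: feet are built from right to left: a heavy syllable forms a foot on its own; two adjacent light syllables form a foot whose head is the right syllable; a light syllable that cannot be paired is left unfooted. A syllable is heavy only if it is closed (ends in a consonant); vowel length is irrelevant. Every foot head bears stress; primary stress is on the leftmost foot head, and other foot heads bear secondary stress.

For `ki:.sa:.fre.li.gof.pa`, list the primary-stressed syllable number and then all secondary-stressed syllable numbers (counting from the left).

primary 2, secondary 4, 5

Weights: 1 ki: L, 2 sa: L, 3 fre L, 4 li L, 5 gof H, 6 pa L.
Parse right to left (heavy = foot alone; LL = one foot; stranded L unfooted): (ki:.ˈsa:) (fre.ˈli) (ˈgof) pa.
Foot heads: 2, 4, 5.
Primary stress on the leftmost head = syllable 2.
Secondary stress on 4, 5: ki:.ˈsa:.fre.ˌli.ˌgof.pa.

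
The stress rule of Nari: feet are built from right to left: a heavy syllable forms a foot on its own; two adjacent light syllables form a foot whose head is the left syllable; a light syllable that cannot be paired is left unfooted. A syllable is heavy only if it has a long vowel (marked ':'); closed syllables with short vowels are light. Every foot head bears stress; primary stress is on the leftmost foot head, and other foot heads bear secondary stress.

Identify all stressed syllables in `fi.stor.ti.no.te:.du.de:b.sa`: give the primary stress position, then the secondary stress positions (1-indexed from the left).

Weights: 1 fi L, 2 stor L, 3 ti L, 4 no L, 5 te: H, 6 du L, 7 de:b H, 8 sa L.
Parse right to left (heavy = foot alone; LL = one foot; stranded L unfooted): (ˈfi.stor) (ˈti.no) (ˈte:) du (ˈde:b) sa.
Foot heads: 1, 3, 5, 7.
Primary stress on the leftmost head = syllable 1.
Secondary stress on 3, 5, 7: ˈfi.stor.ˌti.no.ˌte:.du.ˌde:b.sa.

primary 1, secondary 3, 5, 7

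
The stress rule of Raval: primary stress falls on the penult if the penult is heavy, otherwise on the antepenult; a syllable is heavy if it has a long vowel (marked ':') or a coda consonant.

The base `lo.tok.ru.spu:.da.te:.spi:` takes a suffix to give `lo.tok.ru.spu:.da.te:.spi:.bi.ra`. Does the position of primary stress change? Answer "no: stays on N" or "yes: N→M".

yes: 6→7

Base `lo.tok.ru.spu:.da.te:.spi:` (7 syllables):
  Weights: 5 da L, 6 te: H, 7 spi: H.
  The penult (syllable 6, te:) is heavy, so it takes stress.
  → primary stress on syllable 6.
Suffixed `lo.tok.ru.spu:.da.te:.spi:.bi.ra` (9 syllables):
  Weights: 7 spi: H, 8 bi L, 9 ra L.
  The penult (syllable 8, bi) is light, so stress falls on the antepenult (syllable 7, spi:).
  → primary stress on syllable 7.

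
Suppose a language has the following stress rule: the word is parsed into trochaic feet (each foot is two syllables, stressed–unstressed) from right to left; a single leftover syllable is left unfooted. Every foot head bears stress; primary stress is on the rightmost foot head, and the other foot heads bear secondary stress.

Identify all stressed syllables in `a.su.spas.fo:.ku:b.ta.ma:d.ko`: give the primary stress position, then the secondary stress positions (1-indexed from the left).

primary 7, secondary 1, 3, 5

Parse right to left into trochaic (ˈσσ) feet: (ˈa.su) (ˈspas.fo:) (ˈku:b.ta) (ˈma:d.ko).
Foot heads (stressed positions): 1, 3, 5, 7.
End Rule Rightmost: primary stress on the rightmost head = syllable 7.
Secondary stress on 1, 3, 5: ˌa.su.ˌspas.fo:.ˌku:b.ta.ˈma:d.ko.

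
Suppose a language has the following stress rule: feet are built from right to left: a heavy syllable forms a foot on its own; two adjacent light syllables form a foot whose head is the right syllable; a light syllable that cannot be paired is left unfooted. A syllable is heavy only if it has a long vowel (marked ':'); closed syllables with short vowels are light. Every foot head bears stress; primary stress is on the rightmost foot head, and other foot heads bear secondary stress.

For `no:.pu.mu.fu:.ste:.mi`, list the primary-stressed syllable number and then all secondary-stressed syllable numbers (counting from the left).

primary 5, secondary 1, 3, 4

Weights: 1 no: H, 2 pu L, 3 mu L, 4 fu: H, 5 ste: H, 6 mi L.
Parse right to left (heavy = foot alone; LL = one foot; stranded L unfooted): (ˈno:) (pu.ˈmu) (ˈfu:) (ˈste:) mi.
Foot heads: 1, 3, 4, 5.
Primary stress on the rightmost head = syllable 5.
Secondary stress on 1, 3, 4: ˌno:.pu.ˌmu.ˌfu:.ˈste:.mi.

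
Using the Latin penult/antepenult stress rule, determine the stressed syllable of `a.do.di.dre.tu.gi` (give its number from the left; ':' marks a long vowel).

Classical Latin: stress the penult if heavy (long vowel or closed), else the antepenult.
Weights: 4 dre L, 5 tu L, 6 gi L.
The penult (syllable 5, tu) is light, so stress falls on the antepenult (syllable 4, dre).
Stress on syllable 4: a.do.di.ˈdre.tu.gi.

4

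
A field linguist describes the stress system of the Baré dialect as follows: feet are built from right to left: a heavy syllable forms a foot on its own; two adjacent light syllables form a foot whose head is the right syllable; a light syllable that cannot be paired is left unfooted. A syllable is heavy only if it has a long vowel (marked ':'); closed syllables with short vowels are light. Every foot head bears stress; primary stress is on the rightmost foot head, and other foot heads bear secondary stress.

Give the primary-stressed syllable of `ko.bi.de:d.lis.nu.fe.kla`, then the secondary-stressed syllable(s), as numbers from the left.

primary 7, secondary 2, 3, 5

Weights: 1 ko L, 2 bi L, 3 de:d H, 4 lis L, 5 nu L, 6 fe L, 7 kla L.
Parse right to left (heavy = foot alone; LL = one foot; stranded L unfooted): (ko.ˈbi) (ˈde:d) (lis.ˈnu) (fe.ˈkla).
Foot heads: 2, 3, 5, 7.
Primary stress on the rightmost head = syllable 7.
Secondary stress on 2, 3, 5: ko.ˌbi.ˌde:d.lis.ˌnu.fe.ˈkla.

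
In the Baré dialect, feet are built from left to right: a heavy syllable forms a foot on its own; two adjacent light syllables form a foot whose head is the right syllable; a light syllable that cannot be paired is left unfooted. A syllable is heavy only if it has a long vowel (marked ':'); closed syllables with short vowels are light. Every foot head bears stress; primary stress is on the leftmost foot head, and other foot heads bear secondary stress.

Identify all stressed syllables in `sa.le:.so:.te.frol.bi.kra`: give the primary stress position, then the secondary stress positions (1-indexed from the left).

Weights: 1 sa L, 2 le: H, 3 so: H, 4 te L, 5 frol L, 6 bi L, 7 kra L.
Parse left to right (heavy = foot alone; LL = one foot; stranded L unfooted): sa (ˈle:) (ˈso:) (te.ˈfrol) (bi.ˈkra).
Foot heads: 2, 3, 5, 7.
Primary stress on the leftmost head = syllable 2.
Secondary stress on 3, 5, 7: sa.ˈle:.ˌso:.te.ˌfrol.bi.ˌkra.

primary 2, secondary 3, 5, 7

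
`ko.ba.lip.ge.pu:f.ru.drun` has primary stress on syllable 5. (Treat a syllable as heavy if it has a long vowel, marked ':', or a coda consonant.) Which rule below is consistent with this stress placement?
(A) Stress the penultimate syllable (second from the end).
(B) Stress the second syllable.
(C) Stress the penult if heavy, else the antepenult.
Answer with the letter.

Rule A → syllable 6 (observed: 5).
Rule B → syllable 2 (observed: 5).
Rule C → syllable 5 ✓.

C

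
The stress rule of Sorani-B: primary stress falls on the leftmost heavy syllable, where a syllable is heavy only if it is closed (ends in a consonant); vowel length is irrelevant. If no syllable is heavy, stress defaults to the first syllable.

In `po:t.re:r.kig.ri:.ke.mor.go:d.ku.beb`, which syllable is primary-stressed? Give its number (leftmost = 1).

Weights: 1 po:t H, 2 re:r H, 3 kig H, 4 ri: L, 5 ke L, 6 mor H, 7 go:d H, 8 ku L, 9 beb H.
Heavy syllables in the domain: 1, 2, 3, 6, 7, 9. The leftmost is syllable 1 (po:t).
Primary stress: syllable 1 → ˈpo:t.re:r.kig.ri:.ke.mor.go:d.ku.beb.

1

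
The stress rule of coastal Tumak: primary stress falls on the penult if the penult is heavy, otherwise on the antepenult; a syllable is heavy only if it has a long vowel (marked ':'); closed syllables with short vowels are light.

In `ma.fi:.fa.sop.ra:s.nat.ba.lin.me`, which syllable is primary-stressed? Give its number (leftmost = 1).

7

Weights: 7 ba L, 8 lin L, 9 me L.
The penult (syllable 8, lin) is light, so stress falls on the antepenult (syllable 7, ba).
Primary stress: syllable 7 → ma.fi:.fa.sop.ra:s.nat.ˈba.lin.me.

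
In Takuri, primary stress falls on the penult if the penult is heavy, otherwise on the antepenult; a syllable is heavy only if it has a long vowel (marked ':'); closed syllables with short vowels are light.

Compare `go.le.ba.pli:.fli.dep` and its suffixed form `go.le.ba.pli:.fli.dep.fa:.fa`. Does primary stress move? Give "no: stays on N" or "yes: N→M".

yes: 4→7

Base `go.le.ba.pli:.fli.dep` (6 syllables):
  Weights: 4 pli: H, 5 fli L, 6 dep L.
  The penult (syllable 5, fli) is light, so stress falls on the antepenult (syllable 4, pli:).
  → primary stress on syllable 4.
Suffixed `go.le.ba.pli:.fli.dep.fa:.fa` (8 syllables):
  Weights: 6 dep L, 7 fa: H, 8 fa L.
  The penult (syllable 7, fa:) is heavy, so it takes stress.
  → primary stress on syllable 7.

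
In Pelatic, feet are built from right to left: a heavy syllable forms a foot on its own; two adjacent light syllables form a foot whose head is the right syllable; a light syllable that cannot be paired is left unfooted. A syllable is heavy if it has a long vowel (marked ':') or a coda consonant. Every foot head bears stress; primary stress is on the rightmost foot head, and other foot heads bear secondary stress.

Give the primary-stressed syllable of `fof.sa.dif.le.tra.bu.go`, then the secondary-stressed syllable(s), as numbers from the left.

primary 7, secondary 1, 3, 5

Weights: 1 fof H, 2 sa L, 3 dif H, 4 le L, 5 tra L, 6 bu L, 7 go L.
Parse right to left (heavy = foot alone; LL = one foot; stranded L unfooted): (ˈfof) sa (ˈdif) (le.ˈtra) (bu.ˈgo).
Foot heads: 1, 3, 5, 7.
Primary stress on the rightmost head = syllable 7.
Secondary stress on 1, 3, 5: ˌfof.sa.ˌdif.le.ˌtra.bu.ˈgo.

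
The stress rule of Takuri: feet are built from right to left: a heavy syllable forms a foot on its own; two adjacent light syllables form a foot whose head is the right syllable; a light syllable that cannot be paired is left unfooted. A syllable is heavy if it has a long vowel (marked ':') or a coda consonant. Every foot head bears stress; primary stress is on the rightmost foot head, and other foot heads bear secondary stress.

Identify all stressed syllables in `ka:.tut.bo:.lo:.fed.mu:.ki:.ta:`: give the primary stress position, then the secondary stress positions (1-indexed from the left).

Weights: 1 ka: H, 2 tut H, 3 bo: H, 4 lo: H, 5 fed H, 6 mu: H, 7 ki: H, 8 ta: H.
Parse right to left (heavy = foot alone; LL = one foot; stranded L unfooted): (ˈka:) (ˈtut) (ˈbo:) (ˈlo:) (ˈfed) (ˈmu:) (ˈki:) (ˈta:).
Foot heads: 1, 2, 3, 4, 5, 6, 7, 8.
Primary stress on the rightmost head = syllable 8.
Secondary stress on 1, 2, 3, 4, 5, 6, 7: ˌka:.ˌtut.ˌbo:.ˌlo:.ˌfed.ˌmu:.ˌki:.ˈta:.

primary 8, secondary 1, 2, 3, 4, 5, 6, 7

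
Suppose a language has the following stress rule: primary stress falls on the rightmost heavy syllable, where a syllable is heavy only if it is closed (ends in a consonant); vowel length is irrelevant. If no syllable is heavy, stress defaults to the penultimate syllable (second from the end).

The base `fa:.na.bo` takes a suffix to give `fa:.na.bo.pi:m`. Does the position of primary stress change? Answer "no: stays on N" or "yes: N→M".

Base `fa:.na.bo` (3 syllables):
  Weights: 1 fa: L, 2 na L, 3 bo L.
  No heavy syllable in the domain; default to the penultimate syllable (second from the end) = syllable 2.
  → primary stress on syllable 2.
Suffixed `fa:.na.bo.pi:m` (4 syllables):
  Weights: 1 fa: L, 2 na L, 3 bo L, 4 pi:m H.
  Heavy syllables in the domain: 4. The rightmost is syllable 4 (pi:m).
  → primary stress on syllable 4.

yes: 2→4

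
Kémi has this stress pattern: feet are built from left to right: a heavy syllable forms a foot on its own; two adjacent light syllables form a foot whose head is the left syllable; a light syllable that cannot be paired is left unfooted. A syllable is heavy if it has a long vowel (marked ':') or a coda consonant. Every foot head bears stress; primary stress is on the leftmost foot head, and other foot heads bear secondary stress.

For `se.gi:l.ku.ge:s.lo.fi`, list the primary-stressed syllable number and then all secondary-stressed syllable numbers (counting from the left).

Weights: 1 se L, 2 gi:l H, 3 ku L, 4 ge:s H, 5 lo L, 6 fi L.
Parse left to right (heavy = foot alone; LL = one foot; stranded L unfooted): se (ˈgi:l) ku (ˈge:s) (ˈlo.fi).
Foot heads: 2, 4, 5.
Primary stress on the leftmost head = syllable 2.
Secondary stress on 4, 5: se.ˈgi:l.ku.ˌge:s.ˌlo.fi.

primary 2, secondary 4, 5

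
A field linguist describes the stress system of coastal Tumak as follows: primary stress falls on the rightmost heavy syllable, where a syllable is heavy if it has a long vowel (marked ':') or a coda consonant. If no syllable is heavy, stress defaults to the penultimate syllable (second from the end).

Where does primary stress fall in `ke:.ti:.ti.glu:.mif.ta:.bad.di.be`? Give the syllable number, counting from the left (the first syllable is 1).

Weights: 1 ke: H, 2 ti: H, 3 ti L, 4 glu: H, 5 mif H, 6 ta: H, 7 bad H, 8 di L, 9 be L.
Heavy syllables in the domain: 1, 2, 4, 5, 6, 7. The rightmost is syllable 7 (bad).
Primary stress: syllable 7 → ke:.ti:.ti.glu:.mif.ta:.ˈbad.di.be.

7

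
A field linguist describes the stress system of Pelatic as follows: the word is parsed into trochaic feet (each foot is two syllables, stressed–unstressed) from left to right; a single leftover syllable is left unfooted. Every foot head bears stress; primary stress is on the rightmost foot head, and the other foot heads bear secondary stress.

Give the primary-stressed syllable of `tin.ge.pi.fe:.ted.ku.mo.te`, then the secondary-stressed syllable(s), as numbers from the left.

Parse left to right into trochaic (ˈσσ) feet: (ˈtin.ge) (ˈpi.fe:) (ˈted.ku) (ˈmo.te).
Foot heads (stressed positions): 1, 3, 5, 7.
End Rule Rightmost: primary stress on the rightmost head = syllable 7.
Secondary stress on 1, 3, 5: ˌtin.ge.ˌpi.fe:.ˌted.ku.ˈmo.te.

primary 7, secondary 1, 3, 5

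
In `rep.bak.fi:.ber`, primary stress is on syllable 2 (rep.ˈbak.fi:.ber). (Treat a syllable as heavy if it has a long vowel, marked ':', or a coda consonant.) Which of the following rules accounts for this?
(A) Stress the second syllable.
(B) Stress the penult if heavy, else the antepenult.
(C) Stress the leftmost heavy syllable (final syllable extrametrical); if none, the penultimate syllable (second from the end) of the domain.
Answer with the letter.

A

Rule A → syllable 2 ✓.
Rule B → syllable 3 (observed: 2).
Rule C → syllable 1 (observed: 2).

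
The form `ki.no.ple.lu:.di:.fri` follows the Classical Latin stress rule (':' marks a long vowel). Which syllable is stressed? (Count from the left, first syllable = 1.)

Classical Latin: stress the penult if heavy (long vowel or closed), else the antepenult.
Weights: 4 lu: H, 5 di: H, 6 fri L.
The penult (syllable 5, di:) is heavy, so it takes stress.
Stress on syllable 5: ki.no.ple.lu:.ˈdi:.fri.

5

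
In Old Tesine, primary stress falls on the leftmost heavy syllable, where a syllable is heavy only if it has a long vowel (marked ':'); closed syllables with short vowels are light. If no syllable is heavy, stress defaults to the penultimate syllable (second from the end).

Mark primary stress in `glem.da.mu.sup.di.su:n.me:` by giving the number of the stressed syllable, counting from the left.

Weights: 1 glem L, 2 da L, 3 mu L, 4 sup L, 5 di L, 6 su:n H, 7 me: H.
Heavy syllables in the domain: 6, 7. The leftmost is syllable 6 (su:n).
Primary stress: syllable 6 → glem.da.mu.sup.di.ˈsu:n.me:.

6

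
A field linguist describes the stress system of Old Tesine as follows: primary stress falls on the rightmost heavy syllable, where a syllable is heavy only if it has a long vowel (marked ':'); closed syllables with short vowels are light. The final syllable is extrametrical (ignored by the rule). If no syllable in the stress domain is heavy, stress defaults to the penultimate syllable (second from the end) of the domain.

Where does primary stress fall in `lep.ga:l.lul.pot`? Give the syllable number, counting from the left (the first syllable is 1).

2

The final syllable (4, pot) is extrametrical; the stress domain is syllables 1–3.
Weights: 1 lep L, 2 ga:l H, 3 lul L.
Heavy syllables in the domain: 2. The rightmost is syllable 2 (ga:l).
Primary stress: syllable 2 → lep.ˈga:l.lul.pot.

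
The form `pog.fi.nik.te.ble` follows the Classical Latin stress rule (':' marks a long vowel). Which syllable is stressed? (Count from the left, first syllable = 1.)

Classical Latin: stress the penult if heavy (long vowel or closed), else the antepenult.
Weights: 3 nik H, 4 te L, 5 ble L.
The penult (syllable 4, te) is light, so stress falls on the antepenult (syllable 3, nik).
Stress on syllable 3: pog.fi.ˈnik.te.ble.

3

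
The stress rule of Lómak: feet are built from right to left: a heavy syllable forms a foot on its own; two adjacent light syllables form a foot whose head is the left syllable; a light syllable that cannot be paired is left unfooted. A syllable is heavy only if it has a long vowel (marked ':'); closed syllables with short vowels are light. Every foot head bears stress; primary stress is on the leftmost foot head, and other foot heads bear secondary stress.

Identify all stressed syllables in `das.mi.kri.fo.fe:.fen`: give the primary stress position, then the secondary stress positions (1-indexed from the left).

Weights: 1 das L, 2 mi L, 3 kri L, 4 fo L, 5 fe: H, 6 fen L.
Parse right to left (heavy = foot alone; LL = one foot; stranded L unfooted): (ˈdas.mi) (ˈkri.fo) (ˈfe:) fen.
Foot heads: 1, 3, 5.
Primary stress on the leftmost head = syllable 1.
Secondary stress on 3, 5: ˈdas.mi.ˌkri.fo.ˌfe:.fen.

primary 1, secondary 3, 5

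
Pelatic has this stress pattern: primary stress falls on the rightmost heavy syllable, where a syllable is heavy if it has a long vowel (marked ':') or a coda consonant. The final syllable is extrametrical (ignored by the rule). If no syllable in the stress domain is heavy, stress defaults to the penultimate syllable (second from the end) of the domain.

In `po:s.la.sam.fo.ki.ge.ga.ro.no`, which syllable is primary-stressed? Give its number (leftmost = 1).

3

The final syllable (9, no) is extrametrical; the stress domain is syllables 1–8.
Weights: 1 po:s H, 2 la L, 3 sam H, 4 fo L, 5 ki L, 6 ge L, 7 ga L, 8 ro L.
Heavy syllables in the domain: 1, 3. The rightmost is syllable 3 (sam).
Primary stress: syllable 3 → po:s.la.ˈsam.fo.ki.ge.ga.ro.no.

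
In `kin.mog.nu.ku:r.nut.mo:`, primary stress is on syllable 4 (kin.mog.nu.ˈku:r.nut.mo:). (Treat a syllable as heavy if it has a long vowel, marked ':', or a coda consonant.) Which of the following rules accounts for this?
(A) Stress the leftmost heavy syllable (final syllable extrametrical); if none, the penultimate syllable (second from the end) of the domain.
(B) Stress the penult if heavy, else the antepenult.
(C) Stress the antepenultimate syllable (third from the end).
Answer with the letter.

Rule A → syllable 1 (observed: 4).
Rule B → syllable 5 (observed: 4).
Rule C → syllable 4 ✓.

C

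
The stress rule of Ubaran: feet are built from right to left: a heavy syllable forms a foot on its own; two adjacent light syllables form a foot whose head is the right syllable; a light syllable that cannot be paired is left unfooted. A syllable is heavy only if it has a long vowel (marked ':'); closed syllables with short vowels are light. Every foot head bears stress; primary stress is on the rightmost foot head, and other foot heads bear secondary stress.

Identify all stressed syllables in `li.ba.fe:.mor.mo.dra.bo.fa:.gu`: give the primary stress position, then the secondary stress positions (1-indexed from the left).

primary 8, secondary 2, 3, 5, 7

Weights: 1 li L, 2 ba L, 3 fe: H, 4 mor L, 5 mo L, 6 dra L, 7 bo L, 8 fa: H, 9 gu L.
Parse right to left (heavy = foot alone; LL = one foot; stranded L unfooted): (li.ˈba) (ˈfe:) (mor.ˈmo) (dra.ˈbo) (ˈfa:) gu.
Foot heads: 2, 3, 5, 7, 8.
Primary stress on the rightmost head = syllable 8.
Secondary stress on 2, 3, 5, 7: li.ˌba.ˌfe:.mor.ˌmo.dra.ˌbo.ˈfa:.gu.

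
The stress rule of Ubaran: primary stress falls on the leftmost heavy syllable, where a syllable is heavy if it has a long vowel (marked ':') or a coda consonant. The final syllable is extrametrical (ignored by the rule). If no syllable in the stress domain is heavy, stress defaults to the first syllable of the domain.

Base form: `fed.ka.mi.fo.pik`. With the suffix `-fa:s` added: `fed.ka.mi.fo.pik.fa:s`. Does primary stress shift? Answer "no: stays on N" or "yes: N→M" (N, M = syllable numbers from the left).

Base `fed.ka.mi.fo.pik` (5 syllables):
  The final syllable (5, pik) is extrametrical; the stress domain is syllables 1–4.
  Weights: 1 fed H, 2 ka L, 3 mi L, 4 fo L.
  Heavy syllables in the domain: 1. The leftmost is syllable 1 (fed).
  → primary stress on syllable 1.
Suffixed `fed.ka.mi.fo.pik.fa:s` (6 syllables):
  The final syllable (6, fa:s) is extrametrical; the stress domain is syllables 1–5.
  Weights: 1 fed H, 2 ka L, 3 mi L, 4 fo L, 5 pik H.
  Heavy syllables in the domain: 1, 5. The leftmost is syllable 1 (fed).
  → primary stress on syllable 1.

no: stays on 1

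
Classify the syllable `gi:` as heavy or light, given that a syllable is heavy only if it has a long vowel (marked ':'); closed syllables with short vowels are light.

`gi:`: long vowel, open (no coda). Long vowel → heavy.

heavy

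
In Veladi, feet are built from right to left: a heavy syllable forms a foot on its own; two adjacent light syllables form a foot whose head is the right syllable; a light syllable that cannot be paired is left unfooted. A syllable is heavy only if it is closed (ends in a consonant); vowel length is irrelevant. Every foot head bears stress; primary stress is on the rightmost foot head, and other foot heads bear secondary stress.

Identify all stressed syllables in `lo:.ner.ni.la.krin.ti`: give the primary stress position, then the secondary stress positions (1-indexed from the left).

primary 5, secondary 2, 4

Weights: 1 lo: L, 2 ner H, 3 ni L, 4 la L, 5 krin H, 6 ti L.
Parse right to left (heavy = foot alone; LL = one foot; stranded L unfooted): lo: (ˈner) (ni.ˈla) (ˈkrin) ti.
Foot heads: 2, 4, 5.
Primary stress on the rightmost head = syllable 5.
Secondary stress on 2, 4: lo:.ˌner.ni.ˌla.ˈkrin.ti.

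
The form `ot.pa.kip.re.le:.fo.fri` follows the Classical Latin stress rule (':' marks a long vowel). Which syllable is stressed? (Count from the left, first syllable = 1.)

Classical Latin: stress the penult if heavy (long vowel or closed), else the antepenult.
Weights: 5 le: H, 6 fo L, 7 fri L.
The penult (syllable 6, fo) is light, so stress falls on the antepenult (syllable 5, le:).
Stress on syllable 5: ot.pa.kip.re.ˈle:.fo.fri.

5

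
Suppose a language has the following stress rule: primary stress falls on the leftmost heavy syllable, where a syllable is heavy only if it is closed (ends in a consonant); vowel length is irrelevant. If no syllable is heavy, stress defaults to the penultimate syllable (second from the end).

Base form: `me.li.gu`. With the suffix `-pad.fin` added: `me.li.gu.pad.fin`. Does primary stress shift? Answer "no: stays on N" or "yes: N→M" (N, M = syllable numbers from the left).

Base `me.li.gu` (3 syllables):
  Weights: 1 me L, 2 li L, 3 gu L.
  No heavy syllable in the domain; default to the penultimate syllable (second from the end) = syllable 2.
  → primary stress on syllable 2.
Suffixed `me.li.gu.pad.fin` (5 syllables):
  Weights: 1 me L, 2 li L, 3 gu L, 4 pad H, 5 fin H.
  Heavy syllables in the domain: 4, 5. The leftmost is syllable 4 (pad).
  → primary stress on syllable 4.

yes: 2→4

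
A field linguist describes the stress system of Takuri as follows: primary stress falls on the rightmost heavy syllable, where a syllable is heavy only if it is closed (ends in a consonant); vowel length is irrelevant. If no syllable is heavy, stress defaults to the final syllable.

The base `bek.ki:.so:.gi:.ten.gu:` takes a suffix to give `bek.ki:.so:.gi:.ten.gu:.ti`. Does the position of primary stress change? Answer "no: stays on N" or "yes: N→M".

no: stays on 5

Base `bek.ki:.so:.gi:.ten.gu:` (6 syllables):
  Weights: 1 bek H, 2 ki: L, 3 so: L, 4 gi: L, 5 ten H, 6 gu: L.
  Heavy syllables in the domain: 1, 5. The rightmost is syllable 5 (ten).
  → primary stress on syllable 5.
Suffixed `bek.ki:.so:.gi:.ten.gu:.ti` (7 syllables):
  Weights: 1 bek H, 2 ki: L, 3 so: L, 4 gi: L, 5 ten H, 6 gu: L, 7 ti L.
  Heavy syllables in the domain: 1, 5. The rightmost is syllable 5 (ten).
  → primary stress on syllable 5.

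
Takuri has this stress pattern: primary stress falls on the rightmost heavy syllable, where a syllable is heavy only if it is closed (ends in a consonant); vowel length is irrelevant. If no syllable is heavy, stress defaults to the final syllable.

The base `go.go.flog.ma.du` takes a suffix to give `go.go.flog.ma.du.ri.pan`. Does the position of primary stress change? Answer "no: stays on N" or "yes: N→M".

Base `go.go.flog.ma.du` (5 syllables):
  Weights: 1 go L, 2 go L, 3 flog H, 4 ma L, 5 du L.
  Heavy syllables in the domain: 3. The rightmost is syllable 3 (flog).
  → primary stress on syllable 3.
Suffixed `go.go.flog.ma.du.ri.pan` (7 syllables):
  Weights: 1 go L, 2 go L, 3 flog H, 4 ma L, 5 du L, 6 ri L, 7 pan H.
  Heavy syllables in the domain: 3, 7. The rightmost is syllable 7 (pan).
  → primary stress on syllable 7.

yes: 3→7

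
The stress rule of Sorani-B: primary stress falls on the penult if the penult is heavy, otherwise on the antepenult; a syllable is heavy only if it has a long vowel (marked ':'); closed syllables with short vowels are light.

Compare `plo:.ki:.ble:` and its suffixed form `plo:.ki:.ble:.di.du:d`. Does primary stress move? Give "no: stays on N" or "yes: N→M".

yes: 2→3

Base `plo:.ki:.ble:` (3 syllables):
  Weights: 1 plo: H, 2 ki: H, 3 ble: H.
  The penult (syllable 2, ki:) is heavy, so it takes stress.
  → primary stress on syllable 2.
Suffixed `plo:.ki:.ble:.di.du:d` (5 syllables):
  Weights: 3 ble: H, 4 di L, 5 du:d H.
  The penult (syllable 4, di) is light, so stress falls on the antepenult (syllable 3, ble:).
  → primary stress on syllable 3.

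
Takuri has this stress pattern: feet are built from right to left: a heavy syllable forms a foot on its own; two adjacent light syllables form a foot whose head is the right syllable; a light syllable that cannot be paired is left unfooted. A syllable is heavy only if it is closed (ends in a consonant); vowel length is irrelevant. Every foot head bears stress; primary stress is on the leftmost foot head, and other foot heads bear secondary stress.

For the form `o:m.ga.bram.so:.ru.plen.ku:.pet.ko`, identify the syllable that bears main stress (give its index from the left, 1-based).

1

Weights: 1 o:m H, 2 ga L, 3 bram H, 4 so: L, 5 ru L, 6 plen H, 7 ku: L, 8 pet H, 9 ko L.
Parse right to left (heavy = foot alone; LL = one foot; stranded L unfooted): (ˈo:m) ga (ˈbram) (so:.ˈru) (ˈplen) ku: (ˈpet) ko.
Foot heads: 1, 3, 5, 6, 8.
Primary stress on the leftmost head = syllable 1.
Primary stress: syllable 1 → ˈo:m.ga.bram.so:.ru.plen.ku:.pet.ko.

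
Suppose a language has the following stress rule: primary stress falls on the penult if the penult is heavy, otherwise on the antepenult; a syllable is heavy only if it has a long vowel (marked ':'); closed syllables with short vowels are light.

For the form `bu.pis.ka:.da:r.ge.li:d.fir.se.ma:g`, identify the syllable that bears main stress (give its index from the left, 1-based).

Weights: 7 fir L, 8 se L, 9 ma:g H.
The penult (syllable 8, se) is light, so stress falls on the antepenult (syllable 7, fir).
Primary stress: syllable 7 → bu.pis.ka:.da:r.ge.li:d.ˈfir.se.ma:g.

7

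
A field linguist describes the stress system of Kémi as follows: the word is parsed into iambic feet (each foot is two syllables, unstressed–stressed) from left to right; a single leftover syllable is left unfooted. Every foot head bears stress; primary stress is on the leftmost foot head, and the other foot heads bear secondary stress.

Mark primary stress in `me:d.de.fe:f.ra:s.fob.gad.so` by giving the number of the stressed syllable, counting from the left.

2

Parse left to right into iambic (σˈσ) feet: (me:d.ˈde) (fe:f.ˈra:s) (fob.ˈgad) so. Syllable 7 is left unfooted.
Foot heads (stressed positions): 2, 4, 6.
End Rule Leftmost: primary stress on the leftmost head = syllable 2.
Primary stress: syllable 2 → me:d.ˈde.fe:f.ra:s.fob.gad.so.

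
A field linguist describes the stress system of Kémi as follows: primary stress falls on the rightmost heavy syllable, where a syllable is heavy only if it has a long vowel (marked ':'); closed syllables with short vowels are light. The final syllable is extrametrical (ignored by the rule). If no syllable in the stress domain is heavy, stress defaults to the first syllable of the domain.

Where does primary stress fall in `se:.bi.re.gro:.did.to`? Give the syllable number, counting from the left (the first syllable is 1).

The final syllable (6, to) is extrametrical; the stress domain is syllables 1–5.
Weights: 1 se: H, 2 bi L, 3 re L, 4 gro: H, 5 did L.
Heavy syllables in the domain: 1, 4. The rightmost is syllable 4 (gro:).
Primary stress: syllable 4 → se:.bi.re.ˈgro:.did.to.

4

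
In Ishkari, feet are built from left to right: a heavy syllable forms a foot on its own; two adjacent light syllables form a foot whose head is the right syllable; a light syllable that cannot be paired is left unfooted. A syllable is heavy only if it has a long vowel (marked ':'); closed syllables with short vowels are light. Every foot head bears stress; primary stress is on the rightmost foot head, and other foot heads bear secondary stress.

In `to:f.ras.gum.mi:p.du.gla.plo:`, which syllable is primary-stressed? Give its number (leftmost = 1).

Weights: 1 to:f H, 2 ras L, 3 gum L, 4 mi:p H, 5 du L, 6 gla L, 7 plo: H.
Parse left to right (heavy = foot alone; LL = one foot; stranded L unfooted): (ˈto:f) (ras.ˈgum) (ˈmi:p) (du.ˈgla) (ˈplo:).
Foot heads: 1, 3, 4, 6, 7.
Primary stress on the rightmost head = syllable 7.
Primary stress: syllable 7 → to:f.ras.gum.mi:p.du.gla.ˈplo:.

7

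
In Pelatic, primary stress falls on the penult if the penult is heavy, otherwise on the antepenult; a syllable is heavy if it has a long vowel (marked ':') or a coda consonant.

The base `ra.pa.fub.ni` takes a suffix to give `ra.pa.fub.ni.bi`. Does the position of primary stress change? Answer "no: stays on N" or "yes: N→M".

no: stays on 3

Base `ra.pa.fub.ni` (4 syllables):
  Weights: 2 pa L, 3 fub H, 4 ni L.
  The penult (syllable 3, fub) is heavy, so it takes stress.
  → primary stress on syllable 3.
Suffixed `ra.pa.fub.ni.bi` (5 syllables):
  Weights: 3 fub H, 4 ni L, 5 bi L.
  The penult (syllable 4, ni) is light, so stress falls on the antepenult (syllable 3, fub).
  → primary stress on syllable 3.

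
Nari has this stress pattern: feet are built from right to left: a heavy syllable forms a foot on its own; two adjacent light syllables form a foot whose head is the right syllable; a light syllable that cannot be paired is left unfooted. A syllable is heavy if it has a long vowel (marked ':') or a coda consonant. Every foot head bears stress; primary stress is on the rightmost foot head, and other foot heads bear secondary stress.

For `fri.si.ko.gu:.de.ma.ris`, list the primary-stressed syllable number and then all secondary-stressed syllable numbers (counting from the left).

Weights: 1 fri L, 2 si L, 3 ko L, 4 gu: H, 5 de L, 6 ma L, 7 ris H.
Parse right to left (heavy = foot alone; LL = one foot; stranded L unfooted): fri (si.ˈko) (ˈgu:) (de.ˈma) (ˈris).
Foot heads: 3, 4, 6, 7.
Primary stress on the rightmost head = syllable 7.
Secondary stress on 3, 4, 6: fri.si.ˌko.ˌgu:.de.ˌma.ˈris.

primary 7, secondary 3, 4, 6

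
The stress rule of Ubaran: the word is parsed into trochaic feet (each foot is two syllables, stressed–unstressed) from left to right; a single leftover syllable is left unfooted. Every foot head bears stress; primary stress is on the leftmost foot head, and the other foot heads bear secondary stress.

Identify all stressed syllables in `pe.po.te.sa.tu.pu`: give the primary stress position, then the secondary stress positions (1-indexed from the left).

primary 1, secondary 3, 5

Parse left to right into trochaic (ˈσσ) feet: (ˈpe.po) (ˈte.sa) (ˈtu.pu).
Foot heads (stressed positions): 1, 3, 5.
End Rule Leftmost: primary stress on the leftmost head = syllable 1.
Secondary stress on 3, 5: ˈpe.po.ˌte.sa.ˌtu.pu.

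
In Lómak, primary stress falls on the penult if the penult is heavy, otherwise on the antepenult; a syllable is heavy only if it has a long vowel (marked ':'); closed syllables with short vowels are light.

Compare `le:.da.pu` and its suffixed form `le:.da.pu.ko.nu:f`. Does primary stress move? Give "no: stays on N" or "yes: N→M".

Base `le:.da.pu` (3 syllables):
  Weights: 1 le: H, 2 da L, 3 pu L.
  The penult (syllable 2, da) is light, so stress falls on the antepenult (syllable 1, le:).
  → primary stress on syllable 1.
Suffixed `le:.da.pu.ko.nu:f` (5 syllables):
  Weights: 3 pu L, 4 ko L, 5 nu:f H.
  The penult (syllable 4, ko) is light, so stress falls on the antepenult (syllable 3, pu).
  → primary stress on syllable 3.

yes: 1→3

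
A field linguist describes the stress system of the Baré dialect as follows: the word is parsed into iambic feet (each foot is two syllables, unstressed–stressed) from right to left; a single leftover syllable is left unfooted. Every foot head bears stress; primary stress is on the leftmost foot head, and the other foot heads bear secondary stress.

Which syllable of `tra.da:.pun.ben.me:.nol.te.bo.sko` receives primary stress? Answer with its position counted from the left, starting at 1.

Parse right to left into iambic (σˈσ) feet: tra (da:.ˈpun) (ben.ˈme:) (nol.ˈte) (bo.ˈsko). Syllable 1 is left unfooted.
Foot heads (stressed positions): 3, 5, 7, 9.
End Rule Leftmost: primary stress on the leftmost head = syllable 3.
Primary stress: syllable 3 → tra.da:.ˈpun.ben.me:.nol.te.bo.sko.

3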